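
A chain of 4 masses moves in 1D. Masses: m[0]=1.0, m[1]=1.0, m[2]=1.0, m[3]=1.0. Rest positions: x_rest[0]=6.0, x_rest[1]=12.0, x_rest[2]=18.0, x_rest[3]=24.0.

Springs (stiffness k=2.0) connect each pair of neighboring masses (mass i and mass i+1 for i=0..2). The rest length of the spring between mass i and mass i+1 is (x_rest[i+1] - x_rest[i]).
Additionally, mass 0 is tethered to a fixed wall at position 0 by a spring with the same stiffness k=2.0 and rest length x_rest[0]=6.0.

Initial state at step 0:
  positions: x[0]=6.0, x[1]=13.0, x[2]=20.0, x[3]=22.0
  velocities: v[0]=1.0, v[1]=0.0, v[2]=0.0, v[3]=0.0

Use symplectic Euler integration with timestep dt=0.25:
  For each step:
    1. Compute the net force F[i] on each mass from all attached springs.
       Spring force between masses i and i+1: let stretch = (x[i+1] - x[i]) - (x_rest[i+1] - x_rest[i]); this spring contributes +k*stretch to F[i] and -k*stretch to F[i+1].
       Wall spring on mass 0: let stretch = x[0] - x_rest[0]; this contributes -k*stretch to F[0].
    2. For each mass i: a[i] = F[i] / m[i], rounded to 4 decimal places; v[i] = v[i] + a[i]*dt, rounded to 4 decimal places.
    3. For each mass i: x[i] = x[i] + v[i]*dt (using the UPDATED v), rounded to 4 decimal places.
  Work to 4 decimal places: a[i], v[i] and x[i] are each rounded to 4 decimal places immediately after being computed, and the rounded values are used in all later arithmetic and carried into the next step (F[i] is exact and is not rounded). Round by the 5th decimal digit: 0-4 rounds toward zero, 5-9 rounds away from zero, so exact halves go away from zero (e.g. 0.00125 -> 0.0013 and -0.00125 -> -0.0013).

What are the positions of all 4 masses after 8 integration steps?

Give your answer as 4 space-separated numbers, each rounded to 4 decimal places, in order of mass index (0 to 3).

Step 0: x=[6.0000 13.0000 20.0000 22.0000] v=[1.0000 0.0000 0.0000 0.0000]
Step 1: x=[6.3750 13.0000 19.3750 22.5000] v=[1.5000 0.0000 -2.5000 2.0000]
Step 2: x=[6.7813 12.9688 18.3438 23.3594] v=[1.6250 -0.1250 -4.1250 3.4375]
Step 3: x=[7.1133 12.8360 17.2676 24.3418] v=[1.3281 -0.5313 -4.3047 3.9297]
Step 4: x=[7.2715 12.5418 16.5218 25.1900] v=[0.6328 -1.1769 -2.9834 3.3926]
Step 5: x=[7.1796 12.0863 16.3620 25.7046] v=[-0.3678 -1.8221 -0.6393 2.0585]
Step 6: x=[6.8035 11.5519 16.8356 25.8014] v=[-1.5043 -2.1376 1.8942 0.3872]
Step 7: x=[6.1705 11.0844 17.7694 25.5275] v=[-2.5319 -1.8700 3.7353 -1.0957]
Step 8: x=[5.3805 10.8383 18.8374 25.0338] v=[-3.1602 -0.9845 4.2719 -1.9748]

Answer: 5.3805 10.8383 18.8374 25.0338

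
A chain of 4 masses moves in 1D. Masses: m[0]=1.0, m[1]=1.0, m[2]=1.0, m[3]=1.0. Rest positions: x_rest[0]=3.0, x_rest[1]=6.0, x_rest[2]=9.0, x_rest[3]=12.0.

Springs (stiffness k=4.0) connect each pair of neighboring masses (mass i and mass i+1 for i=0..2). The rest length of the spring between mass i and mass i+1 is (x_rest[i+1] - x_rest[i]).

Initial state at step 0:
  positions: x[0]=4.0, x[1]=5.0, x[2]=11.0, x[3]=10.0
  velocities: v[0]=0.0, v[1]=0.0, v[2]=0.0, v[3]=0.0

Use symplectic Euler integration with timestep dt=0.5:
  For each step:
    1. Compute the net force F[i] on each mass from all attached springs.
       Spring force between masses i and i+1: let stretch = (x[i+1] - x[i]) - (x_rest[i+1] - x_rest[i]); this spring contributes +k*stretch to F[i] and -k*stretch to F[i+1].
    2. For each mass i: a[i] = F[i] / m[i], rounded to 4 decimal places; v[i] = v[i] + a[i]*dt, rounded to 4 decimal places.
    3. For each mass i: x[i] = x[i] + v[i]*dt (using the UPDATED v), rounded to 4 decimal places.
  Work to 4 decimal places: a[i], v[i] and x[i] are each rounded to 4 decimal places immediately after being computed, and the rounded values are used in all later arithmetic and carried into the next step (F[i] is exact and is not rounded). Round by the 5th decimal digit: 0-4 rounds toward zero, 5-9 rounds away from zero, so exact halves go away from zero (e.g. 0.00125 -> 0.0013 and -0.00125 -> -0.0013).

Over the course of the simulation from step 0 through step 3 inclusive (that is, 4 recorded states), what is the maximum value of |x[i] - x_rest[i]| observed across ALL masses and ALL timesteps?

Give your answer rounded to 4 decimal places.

Answer: 5.0000

Derivation:
Step 0: x=[4.0000 5.0000 11.0000 10.0000] v=[0.0000 0.0000 0.0000 0.0000]
Step 1: x=[2.0000 10.0000 4.0000 14.0000] v=[-4.0000 10.0000 -14.0000 8.0000]
Step 2: x=[5.0000 1.0000 13.0000 11.0000] v=[6.0000 -18.0000 18.0000 -6.0000]
Step 3: x=[1.0000 8.0000 8.0000 13.0000] v=[-8.0000 14.0000 -10.0000 4.0000]
Max displacement = 5.0000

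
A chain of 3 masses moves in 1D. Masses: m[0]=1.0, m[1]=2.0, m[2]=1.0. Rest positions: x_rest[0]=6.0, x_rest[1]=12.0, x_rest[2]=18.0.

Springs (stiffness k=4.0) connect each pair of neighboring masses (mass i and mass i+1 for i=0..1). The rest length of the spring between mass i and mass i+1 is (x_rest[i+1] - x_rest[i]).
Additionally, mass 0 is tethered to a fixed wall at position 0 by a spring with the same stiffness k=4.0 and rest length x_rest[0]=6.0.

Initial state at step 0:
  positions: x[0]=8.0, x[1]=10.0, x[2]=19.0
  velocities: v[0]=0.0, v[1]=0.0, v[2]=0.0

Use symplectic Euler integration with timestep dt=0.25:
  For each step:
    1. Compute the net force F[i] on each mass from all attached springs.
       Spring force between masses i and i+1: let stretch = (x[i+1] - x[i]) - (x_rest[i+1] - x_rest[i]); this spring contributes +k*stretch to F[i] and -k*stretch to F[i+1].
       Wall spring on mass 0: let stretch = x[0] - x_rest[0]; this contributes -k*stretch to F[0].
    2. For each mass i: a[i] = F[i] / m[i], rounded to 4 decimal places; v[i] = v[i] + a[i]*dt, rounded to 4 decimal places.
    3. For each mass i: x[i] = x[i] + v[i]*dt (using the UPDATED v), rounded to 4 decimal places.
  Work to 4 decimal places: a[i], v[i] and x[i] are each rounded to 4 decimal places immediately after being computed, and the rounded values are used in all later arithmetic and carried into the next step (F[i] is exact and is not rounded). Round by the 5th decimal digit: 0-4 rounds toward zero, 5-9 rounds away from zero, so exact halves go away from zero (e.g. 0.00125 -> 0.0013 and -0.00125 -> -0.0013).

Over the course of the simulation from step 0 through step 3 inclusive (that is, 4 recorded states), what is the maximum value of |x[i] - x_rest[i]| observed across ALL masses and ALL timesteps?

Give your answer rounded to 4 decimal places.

Answer: 2.7656

Derivation:
Step 0: x=[8.0000 10.0000 19.0000] v=[0.0000 0.0000 0.0000]
Step 1: x=[6.5000 10.8750 18.2500] v=[-6.0000 3.5000 -3.0000]
Step 2: x=[4.4688 12.1250 17.1563] v=[-8.1250 5.0000 -4.3750]
Step 3: x=[3.2344 13.0469 16.3047] v=[-4.9376 3.6876 -3.4063]
Max displacement = 2.7656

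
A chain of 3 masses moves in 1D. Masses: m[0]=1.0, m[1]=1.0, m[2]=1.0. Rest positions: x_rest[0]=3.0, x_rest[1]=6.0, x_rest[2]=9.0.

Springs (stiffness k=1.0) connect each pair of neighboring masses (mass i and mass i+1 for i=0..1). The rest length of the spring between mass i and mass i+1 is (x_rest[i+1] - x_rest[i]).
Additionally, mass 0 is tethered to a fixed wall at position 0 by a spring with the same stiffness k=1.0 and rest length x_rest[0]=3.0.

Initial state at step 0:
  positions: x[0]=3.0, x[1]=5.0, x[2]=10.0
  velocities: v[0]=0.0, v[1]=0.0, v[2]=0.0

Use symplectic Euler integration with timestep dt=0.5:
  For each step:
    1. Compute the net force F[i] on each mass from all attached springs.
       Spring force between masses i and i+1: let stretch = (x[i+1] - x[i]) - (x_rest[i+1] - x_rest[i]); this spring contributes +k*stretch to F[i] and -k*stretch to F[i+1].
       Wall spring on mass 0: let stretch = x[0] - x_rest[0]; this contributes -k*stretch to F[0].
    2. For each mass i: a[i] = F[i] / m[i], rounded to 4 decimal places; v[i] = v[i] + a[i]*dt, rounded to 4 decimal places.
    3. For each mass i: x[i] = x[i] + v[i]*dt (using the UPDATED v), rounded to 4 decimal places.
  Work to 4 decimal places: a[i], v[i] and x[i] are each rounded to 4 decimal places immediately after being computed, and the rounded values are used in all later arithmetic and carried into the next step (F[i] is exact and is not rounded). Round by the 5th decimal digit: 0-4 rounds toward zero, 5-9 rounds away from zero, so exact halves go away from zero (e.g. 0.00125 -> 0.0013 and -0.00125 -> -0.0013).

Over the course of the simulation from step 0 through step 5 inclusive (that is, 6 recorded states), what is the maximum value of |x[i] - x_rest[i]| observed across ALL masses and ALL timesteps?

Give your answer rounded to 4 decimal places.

Answer: 1.1250

Derivation:
Step 0: x=[3.0000 5.0000 10.0000] v=[0.0000 0.0000 0.0000]
Step 1: x=[2.7500 5.7500 9.5000] v=[-0.5000 1.5000 -1.0000]
Step 2: x=[2.5625 6.6875 8.8125] v=[-0.3750 1.8750 -1.3750]
Step 3: x=[2.7657 7.1250 8.3438] v=[0.4063 0.8750 -0.9375]
Step 4: x=[3.3673 6.7774 8.3204] v=[1.2031 -0.6953 -0.0469]
Step 5: x=[3.9796 5.9630 8.6612] v=[1.2245 -1.6289 0.6816]
Max displacement = 1.1250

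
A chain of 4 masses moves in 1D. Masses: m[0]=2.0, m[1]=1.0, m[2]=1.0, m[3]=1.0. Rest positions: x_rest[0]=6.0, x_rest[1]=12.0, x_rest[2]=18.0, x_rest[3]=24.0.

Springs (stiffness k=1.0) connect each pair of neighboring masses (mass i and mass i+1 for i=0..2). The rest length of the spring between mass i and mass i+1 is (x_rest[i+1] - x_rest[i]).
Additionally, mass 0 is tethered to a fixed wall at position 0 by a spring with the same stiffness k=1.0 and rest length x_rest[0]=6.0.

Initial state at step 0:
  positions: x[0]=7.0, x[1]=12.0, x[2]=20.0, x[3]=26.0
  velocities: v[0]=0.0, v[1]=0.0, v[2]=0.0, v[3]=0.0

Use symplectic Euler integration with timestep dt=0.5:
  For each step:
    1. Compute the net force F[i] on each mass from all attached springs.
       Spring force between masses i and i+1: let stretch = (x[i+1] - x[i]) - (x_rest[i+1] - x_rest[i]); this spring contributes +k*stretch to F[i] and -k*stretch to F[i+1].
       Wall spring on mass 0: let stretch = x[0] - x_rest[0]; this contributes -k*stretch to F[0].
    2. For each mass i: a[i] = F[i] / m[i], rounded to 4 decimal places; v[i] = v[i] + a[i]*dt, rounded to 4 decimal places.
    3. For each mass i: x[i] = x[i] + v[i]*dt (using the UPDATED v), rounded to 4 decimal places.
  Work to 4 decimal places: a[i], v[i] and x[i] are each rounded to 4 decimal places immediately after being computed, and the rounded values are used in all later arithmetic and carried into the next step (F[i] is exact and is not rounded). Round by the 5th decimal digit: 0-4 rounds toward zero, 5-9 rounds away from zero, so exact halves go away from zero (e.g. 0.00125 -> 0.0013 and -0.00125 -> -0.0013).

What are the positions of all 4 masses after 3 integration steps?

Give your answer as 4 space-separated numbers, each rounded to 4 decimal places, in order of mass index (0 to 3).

Step 0: x=[7.0000 12.0000 20.0000 26.0000] v=[0.0000 0.0000 0.0000 0.0000]
Step 1: x=[6.7500 12.7500 19.5000 26.0000] v=[-0.5000 1.5000 -1.0000 0.0000]
Step 2: x=[6.4063 13.6875 18.9375 25.8750] v=[-0.6875 1.8750 -1.1250 -0.2500]
Step 3: x=[6.1719 14.1172 18.7969 25.5156] v=[-0.4688 0.8594 -0.2813 -0.7188]

Answer: 6.1719 14.1172 18.7969 25.5156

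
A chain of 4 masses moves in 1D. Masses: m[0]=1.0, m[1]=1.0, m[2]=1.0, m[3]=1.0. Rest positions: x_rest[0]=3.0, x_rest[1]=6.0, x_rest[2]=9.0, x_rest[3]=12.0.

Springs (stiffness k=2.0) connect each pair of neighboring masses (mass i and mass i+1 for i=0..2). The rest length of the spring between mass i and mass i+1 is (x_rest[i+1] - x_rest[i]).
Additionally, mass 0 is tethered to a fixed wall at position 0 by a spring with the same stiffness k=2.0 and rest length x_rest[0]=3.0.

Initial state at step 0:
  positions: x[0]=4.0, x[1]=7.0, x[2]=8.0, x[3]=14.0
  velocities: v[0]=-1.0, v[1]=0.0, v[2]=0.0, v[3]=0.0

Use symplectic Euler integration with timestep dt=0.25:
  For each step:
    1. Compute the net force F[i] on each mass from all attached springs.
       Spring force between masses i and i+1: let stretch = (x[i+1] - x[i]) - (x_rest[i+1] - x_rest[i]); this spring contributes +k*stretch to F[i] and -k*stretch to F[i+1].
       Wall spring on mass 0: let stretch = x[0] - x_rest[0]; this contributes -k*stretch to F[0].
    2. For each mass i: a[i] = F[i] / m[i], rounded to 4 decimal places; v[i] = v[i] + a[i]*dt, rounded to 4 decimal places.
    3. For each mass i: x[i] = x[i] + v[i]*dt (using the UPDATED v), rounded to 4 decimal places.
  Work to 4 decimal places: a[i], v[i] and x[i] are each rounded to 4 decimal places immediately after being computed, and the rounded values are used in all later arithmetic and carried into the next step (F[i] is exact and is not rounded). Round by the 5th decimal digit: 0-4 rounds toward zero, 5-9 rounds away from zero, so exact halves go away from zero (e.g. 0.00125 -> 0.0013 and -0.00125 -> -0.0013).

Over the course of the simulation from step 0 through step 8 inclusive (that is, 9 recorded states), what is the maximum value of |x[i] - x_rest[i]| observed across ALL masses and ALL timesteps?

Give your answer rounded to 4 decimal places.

Step 0: x=[4.0000 7.0000 8.0000 14.0000] v=[-1.0000 0.0000 0.0000 0.0000]
Step 1: x=[3.6250 6.7500 8.6250 13.6250] v=[-1.5000 -1.0000 2.5000 -1.5000]
Step 2: x=[3.1875 6.3438 9.6406 13.0000] v=[-1.7500 -1.6250 4.0625 -2.5000]
Step 3: x=[2.7461 5.9551 10.6641 12.3301] v=[-1.7656 -1.5548 4.0938 -2.6797]
Step 4: x=[2.3626 5.7539 11.3072 11.8269] v=[-1.5342 -0.8048 2.5723 -2.0127]
Step 5: x=[2.1076 5.8230 11.3211 11.6338] v=[-1.0199 0.2762 0.0555 -0.7726]
Step 6: x=[2.0536 6.1149 10.6868 11.7766] v=[-0.2160 1.1676 -2.5372 0.5711]
Step 7: x=[2.2506 6.4706 9.6172 12.1582] v=[0.7879 1.4229 -4.2783 1.5262]
Step 8: x=[2.6938 6.6922 8.4719 12.5971] v=[1.7726 0.8862 -4.5811 1.7557]
Max displacement = 2.3211

Answer: 2.3211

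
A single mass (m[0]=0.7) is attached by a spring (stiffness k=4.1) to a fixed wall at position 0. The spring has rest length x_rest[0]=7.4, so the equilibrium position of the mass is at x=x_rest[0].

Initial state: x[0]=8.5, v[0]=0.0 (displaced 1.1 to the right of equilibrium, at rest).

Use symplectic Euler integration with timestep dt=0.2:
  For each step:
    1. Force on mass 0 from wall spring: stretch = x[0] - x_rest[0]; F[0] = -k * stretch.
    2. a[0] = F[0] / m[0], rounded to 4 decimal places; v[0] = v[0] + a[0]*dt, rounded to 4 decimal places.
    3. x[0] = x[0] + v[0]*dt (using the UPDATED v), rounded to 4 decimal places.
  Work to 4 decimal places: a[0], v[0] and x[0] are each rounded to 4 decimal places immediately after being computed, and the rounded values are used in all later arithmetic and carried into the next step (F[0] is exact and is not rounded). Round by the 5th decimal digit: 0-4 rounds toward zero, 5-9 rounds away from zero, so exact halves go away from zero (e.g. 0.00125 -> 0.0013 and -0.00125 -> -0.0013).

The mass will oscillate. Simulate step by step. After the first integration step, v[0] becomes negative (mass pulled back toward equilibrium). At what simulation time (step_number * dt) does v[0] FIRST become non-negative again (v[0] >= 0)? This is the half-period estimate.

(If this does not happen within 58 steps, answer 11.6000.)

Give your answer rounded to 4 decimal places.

Step 0: x=[8.5000] v=[0.0000]
Step 1: x=[8.2423] v=[-1.2886]
Step 2: x=[7.7872] v=[-2.2753]
Step 3: x=[7.2414] v=[-2.7289]
Step 4: x=[6.7328] v=[-2.5431]
Step 5: x=[6.3805] v=[-1.7615]
Step 6: x=[6.2671] v=[-0.5672]
Step 7: x=[6.4191] v=[0.7599]
First v>=0 after going negative at step 7, time=1.4000

Answer: 1.4000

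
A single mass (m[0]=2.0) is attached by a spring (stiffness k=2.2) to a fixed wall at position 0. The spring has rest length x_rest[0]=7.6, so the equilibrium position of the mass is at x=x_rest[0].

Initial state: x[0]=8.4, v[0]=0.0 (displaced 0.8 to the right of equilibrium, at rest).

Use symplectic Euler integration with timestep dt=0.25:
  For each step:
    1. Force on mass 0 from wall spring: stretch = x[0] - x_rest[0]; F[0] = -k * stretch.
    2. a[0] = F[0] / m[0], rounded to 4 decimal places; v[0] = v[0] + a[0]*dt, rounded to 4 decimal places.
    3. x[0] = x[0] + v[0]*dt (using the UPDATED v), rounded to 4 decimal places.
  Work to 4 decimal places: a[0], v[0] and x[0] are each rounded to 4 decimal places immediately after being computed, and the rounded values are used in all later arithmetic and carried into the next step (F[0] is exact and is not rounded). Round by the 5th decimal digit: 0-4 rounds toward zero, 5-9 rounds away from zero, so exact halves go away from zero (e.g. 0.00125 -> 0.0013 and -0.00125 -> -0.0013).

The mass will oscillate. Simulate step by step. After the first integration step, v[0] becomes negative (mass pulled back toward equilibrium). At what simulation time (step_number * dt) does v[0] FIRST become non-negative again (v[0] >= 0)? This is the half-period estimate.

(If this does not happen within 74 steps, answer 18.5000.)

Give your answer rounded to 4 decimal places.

Step 0: x=[8.4000] v=[0.0000]
Step 1: x=[8.3450] v=[-0.2200]
Step 2: x=[8.2388] v=[-0.4249]
Step 3: x=[8.0887] v=[-0.6006]
Step 4: x=[7.9050] v=[-0.7350]
Step 5: x=[7.7003] v=[-0.8189]
Step 6: x=[7.4887] v=[-0.8465]
Step 7: x=[7.2847] v=[-0.8159]
Step 8: x=[7.1024] v=[-0.7292]
Step 9: x=[6.9543] v=[-0.5924]
Step 10: x=[6.8506] v=[-0.4148]
Step 11: x=[6.7984] v=[-0.2087]
Step 12: x=[6.8014] v=[0.0118]
First v>=0 after going negative at step 12, time=3.0000

Answer: 3.0000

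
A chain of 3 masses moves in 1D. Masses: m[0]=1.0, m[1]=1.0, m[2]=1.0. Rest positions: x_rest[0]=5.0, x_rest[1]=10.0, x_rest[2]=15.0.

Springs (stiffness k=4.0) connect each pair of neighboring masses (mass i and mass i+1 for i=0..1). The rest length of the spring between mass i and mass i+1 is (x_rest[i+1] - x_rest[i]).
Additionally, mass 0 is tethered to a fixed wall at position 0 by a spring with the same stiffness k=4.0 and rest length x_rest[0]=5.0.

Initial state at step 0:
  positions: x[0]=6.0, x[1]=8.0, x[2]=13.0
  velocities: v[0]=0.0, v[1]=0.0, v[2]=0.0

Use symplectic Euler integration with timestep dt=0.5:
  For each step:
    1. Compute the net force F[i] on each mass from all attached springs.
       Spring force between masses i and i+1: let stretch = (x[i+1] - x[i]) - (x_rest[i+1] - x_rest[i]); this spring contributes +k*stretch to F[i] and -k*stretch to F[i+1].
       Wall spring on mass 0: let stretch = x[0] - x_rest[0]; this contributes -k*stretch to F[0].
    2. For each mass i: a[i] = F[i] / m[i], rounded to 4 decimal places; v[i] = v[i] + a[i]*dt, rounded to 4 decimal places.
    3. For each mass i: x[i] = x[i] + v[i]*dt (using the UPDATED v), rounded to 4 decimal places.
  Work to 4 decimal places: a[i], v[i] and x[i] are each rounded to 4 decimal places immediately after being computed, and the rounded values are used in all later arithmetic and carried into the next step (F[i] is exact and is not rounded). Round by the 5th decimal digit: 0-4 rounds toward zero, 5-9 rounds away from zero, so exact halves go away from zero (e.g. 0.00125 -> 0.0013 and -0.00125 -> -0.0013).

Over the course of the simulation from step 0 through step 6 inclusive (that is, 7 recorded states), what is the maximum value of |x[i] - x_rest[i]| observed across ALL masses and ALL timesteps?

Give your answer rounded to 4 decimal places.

Answer: 3.0000

Derivation:
Step 0: x=[6.0000 8.0000 13.0000] v=[0.0000 0.0000 0.0000]
Step 1: x=[2.0000 11.0000 13.0000] v=[-8.0000 6.0000 0.0000]
Step 2: x=[5.0000 7.0000 16.0000] v=[6.0000 -8.0000 6.0000]
Step 3: x=[5.0000 10.0000 15.0000] v=[0.0000 6.0000 -2.0000]
Step 4: x=[5.0000 13.0000 14.0000] v=[0.0000 6.0000 -2.0000]
Step 5: x=[8.0000 9.0000 17.0000] v=[6.0000 -8.0000 6.0000]
Step 6: x=[4.0000 12.0000 17.0000] v=[-8.0000 6.0000 0.0000]
Max displacement = 3.0000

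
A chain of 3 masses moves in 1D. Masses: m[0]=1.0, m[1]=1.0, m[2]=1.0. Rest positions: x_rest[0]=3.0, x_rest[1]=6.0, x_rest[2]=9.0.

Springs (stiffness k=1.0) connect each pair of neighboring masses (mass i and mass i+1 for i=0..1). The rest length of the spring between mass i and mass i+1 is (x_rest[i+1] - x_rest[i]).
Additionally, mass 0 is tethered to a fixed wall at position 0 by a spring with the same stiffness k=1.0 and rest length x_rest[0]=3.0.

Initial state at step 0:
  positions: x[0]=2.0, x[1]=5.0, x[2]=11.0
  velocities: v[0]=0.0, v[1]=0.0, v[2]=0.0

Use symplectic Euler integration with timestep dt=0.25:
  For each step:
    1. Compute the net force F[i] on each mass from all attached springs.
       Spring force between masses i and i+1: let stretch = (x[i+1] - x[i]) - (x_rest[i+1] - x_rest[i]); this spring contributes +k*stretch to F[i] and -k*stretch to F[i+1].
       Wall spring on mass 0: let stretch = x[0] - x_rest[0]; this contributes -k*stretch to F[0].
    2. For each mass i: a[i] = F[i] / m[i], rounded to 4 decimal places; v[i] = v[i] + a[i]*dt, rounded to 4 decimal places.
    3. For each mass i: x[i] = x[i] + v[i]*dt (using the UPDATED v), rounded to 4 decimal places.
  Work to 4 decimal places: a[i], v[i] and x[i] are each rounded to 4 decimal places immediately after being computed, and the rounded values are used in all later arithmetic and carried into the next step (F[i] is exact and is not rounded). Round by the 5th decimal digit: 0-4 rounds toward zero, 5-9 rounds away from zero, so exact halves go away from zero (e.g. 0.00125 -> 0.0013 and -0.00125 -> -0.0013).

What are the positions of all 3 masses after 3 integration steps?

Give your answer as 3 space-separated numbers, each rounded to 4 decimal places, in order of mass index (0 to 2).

Answer: 2.3921 5.9744 9.9887

Derivation:
Step 0: x=[2.0000 5.0000 11.0000] v=[0.0000 0.0000 0.0000]
Step 1: x=[2.0625 5.1875 10.8125] v=[0.2500 0.7500 -0.7500]
Step 2: x=[2.1914 5.5313 10.4609] v=[0.5156 1.3750 -1.4063]
Step 3: x=[2.3921 5.9744 9.9887] v=[0.8027 1.7724 -1.8887]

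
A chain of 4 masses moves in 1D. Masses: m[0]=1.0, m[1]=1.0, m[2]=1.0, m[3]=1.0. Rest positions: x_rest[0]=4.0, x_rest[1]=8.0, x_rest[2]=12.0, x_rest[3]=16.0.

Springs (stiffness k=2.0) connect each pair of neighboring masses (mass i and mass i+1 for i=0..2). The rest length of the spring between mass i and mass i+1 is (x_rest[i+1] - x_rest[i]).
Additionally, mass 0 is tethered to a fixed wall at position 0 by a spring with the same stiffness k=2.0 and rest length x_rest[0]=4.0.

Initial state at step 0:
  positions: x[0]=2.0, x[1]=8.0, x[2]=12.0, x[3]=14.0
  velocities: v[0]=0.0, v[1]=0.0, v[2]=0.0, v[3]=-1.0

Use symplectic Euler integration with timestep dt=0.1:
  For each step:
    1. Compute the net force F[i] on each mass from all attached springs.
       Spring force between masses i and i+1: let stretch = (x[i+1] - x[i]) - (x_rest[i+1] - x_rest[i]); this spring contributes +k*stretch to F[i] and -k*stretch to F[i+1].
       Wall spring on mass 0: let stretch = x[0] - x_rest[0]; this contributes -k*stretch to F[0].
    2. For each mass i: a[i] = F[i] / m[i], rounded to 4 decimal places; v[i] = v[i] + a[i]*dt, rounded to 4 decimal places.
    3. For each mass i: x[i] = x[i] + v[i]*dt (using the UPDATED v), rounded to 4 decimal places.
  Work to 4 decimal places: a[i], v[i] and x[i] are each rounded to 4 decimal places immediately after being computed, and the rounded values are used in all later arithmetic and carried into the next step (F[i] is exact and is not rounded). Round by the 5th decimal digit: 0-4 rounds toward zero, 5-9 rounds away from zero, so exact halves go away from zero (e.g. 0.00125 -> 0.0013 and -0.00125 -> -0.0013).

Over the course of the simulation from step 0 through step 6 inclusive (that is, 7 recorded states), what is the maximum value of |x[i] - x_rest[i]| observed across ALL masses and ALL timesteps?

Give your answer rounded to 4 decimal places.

Step 0: x=[2.0000 8.0000 12.0000 14.0000] v=[0.0000 0.0000 0.0000 -1.0000]
Step 1: x=[2.0800 7.9600 11.9600 13.9400] v=[0.8000 -0.4000 -0.4000 -0.6000]
Step 2: x=[2.2360 7.8824 11.8796 13.9204] v=[1.5600 -0.7760 -0.8040 -0.1960]
Step 3: x=[2.4602 7.7718 11.7601 13.9400] v=[2.2421 -1.1058 -1.1953 0.1958]
Step 4: x=[2.7414 7.6348 11.6044 13.9960] v=[2.8124 -1.3705 -1.5570 0.5598]
Step 5: x=[3.0657 7.4793 11.4171 14.0842] v=[3.2428 -1.5553 -1.8726 0.8815]
Step 6: x=[3.4169 7.3143 11.2044 14.1990] v=[3.5124 -1.6505 -2.1267 1.1481]
Max displacement = 2.0796

Answer: 2.0796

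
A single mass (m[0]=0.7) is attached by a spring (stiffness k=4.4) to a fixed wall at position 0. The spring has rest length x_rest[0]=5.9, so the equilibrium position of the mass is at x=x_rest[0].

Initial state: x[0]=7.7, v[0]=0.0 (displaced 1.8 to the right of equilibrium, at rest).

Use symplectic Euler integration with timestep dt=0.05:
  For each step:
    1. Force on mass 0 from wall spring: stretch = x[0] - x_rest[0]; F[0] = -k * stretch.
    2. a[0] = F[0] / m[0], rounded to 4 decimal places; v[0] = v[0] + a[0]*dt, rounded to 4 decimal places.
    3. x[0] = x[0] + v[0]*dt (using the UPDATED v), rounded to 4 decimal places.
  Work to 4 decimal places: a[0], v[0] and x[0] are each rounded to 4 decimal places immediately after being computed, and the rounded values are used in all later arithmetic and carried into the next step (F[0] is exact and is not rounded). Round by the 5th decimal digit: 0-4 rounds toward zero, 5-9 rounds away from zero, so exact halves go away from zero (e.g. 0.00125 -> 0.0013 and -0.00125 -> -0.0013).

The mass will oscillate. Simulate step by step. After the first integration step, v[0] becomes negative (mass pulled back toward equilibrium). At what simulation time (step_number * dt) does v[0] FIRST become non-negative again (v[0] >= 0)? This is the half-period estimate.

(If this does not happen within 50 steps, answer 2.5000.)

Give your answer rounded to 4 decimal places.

Step 0: x=[7.7000] v=[0.0000]
Step 1: x=[7.6717] v=[-0.5657]
Step 2: x=[7.6156] v=[-1.1225]
Step 3: x=[7.5325] v=[-1.6617]
Step 4: x=[7.4238] v=[-2.1748]
Step 5: x=[7.2911] v=[-2.6537]
Step 6: x=[7.1366] v=[-3.0909]
Step 7: x=[6.9626] v=[-3.4795]
Step 8: x=[6.7719] v=[-3.8135]
Step 9: x=[6.5675] v=[-4.0875]
Step 10: x=[6.3526] v=[-4.2973]
Step 11: x=[6.1306] v=[-4.4395]
Step 12: x=[5.9050] v=[-4.5120]
Step 13: x=[5.6793] v=[-4.5136]
Step 14: x=[5.4571] v=[-4.4442]
Step 15: x=[5.2419] v=[-4.3050]
Step 16: x=[5.0370] v=[-4.0982]
Step 17: x=[4.8457] v=[-3.8270]
Step 18: x=[4.6709] v=[-3.4957]
Step 19: x=[4.5154] v=[-3.1094]
Step 20: x=[4.3817] v=[-2.6742]
Step 21: x=[4.2719] v=[-2.1970]
Step 22: x=[4.1876] v=[-1.6853]
Step 23: x=[4.1302] v=[-1.1471]
Step 24: x=[4.1007] v=[-0.5909]
Step 25: x=[4.0994] v=[-0.0254]
Step 26: x=[4.1264] v=[0.5405]
First v>=0 after going negative at step 26, time=1.3000

Answer: 1.3000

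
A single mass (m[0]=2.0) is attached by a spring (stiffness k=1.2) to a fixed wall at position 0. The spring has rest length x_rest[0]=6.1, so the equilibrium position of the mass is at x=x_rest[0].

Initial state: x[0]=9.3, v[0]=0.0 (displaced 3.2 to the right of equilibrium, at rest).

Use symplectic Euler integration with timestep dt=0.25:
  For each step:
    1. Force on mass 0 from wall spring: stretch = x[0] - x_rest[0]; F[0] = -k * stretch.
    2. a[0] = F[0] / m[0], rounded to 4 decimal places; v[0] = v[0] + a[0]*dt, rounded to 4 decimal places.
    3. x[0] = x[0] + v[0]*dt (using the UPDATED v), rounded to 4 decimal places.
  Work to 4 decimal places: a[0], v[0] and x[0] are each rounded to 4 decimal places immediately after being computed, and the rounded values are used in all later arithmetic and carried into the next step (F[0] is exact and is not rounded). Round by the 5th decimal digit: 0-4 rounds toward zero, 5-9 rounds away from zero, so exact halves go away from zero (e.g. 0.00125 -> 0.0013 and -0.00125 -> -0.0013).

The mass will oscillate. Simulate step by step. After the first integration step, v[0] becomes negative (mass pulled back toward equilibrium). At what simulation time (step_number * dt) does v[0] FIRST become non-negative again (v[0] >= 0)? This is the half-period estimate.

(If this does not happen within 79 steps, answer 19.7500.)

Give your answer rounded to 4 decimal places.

Step 0: x=[9.3000] v=[0.0000]
Step 1: x=[9.1800] v=[-0.4800]
Step 2: x=[8.9445] v=[-0.9420]
Step 3: x=[8.6023] v=[-1.3687]
Step 4: x=[8.1663] v=[-1.7441]
Step 5: x=[7.6528] v=[-2.0541]
Step 6: x=[7.0811] v=[-2.2870]
Step 7: x=[6.4726] v=[-2.4342]
Step 8: x=[5.8501] v=[-2.4901]
Step 9: x=[5.2370] v=[-2.4526]
Step 10: x=[4.6562] v=[-2.3232]
Step 11: x=[4.1296] v=[-2.1066]
Step 12: x=[3.6768] v=[-1.8111]
Step 13: x=[3.3149] v=[-1.4476]
Step 14: x=[3.0575] v=[-1.0298]
Step 15: x=[2.9142] v=[-0.5734]
Step 16: x=[2.8903] v=[-0.0955]
Step 17: x=[2.9868] v=[0.3860]
First v>=0 after going negative at step 17, time=4.2500

Answer: 4.2500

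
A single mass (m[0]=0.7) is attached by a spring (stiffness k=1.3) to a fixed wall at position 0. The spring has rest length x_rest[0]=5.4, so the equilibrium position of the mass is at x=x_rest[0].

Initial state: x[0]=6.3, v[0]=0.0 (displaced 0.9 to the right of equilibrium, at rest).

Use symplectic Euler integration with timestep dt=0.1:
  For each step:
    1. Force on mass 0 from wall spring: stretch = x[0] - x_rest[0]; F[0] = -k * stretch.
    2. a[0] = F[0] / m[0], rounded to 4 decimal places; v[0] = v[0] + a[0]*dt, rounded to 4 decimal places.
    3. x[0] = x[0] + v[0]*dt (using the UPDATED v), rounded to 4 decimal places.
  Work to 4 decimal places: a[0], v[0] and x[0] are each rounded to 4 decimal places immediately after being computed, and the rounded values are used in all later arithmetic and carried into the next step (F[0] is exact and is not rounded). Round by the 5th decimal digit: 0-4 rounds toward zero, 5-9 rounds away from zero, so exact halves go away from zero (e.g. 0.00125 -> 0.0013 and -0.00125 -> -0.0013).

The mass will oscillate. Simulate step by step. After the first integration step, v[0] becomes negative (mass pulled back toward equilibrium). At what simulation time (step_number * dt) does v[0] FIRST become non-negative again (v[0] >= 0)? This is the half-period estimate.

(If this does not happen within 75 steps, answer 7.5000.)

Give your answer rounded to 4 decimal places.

Answer: 2.4000

Derivation:
Step 0: x=[6.3000] v=[0.0000]
Step 1: x=[6.2833] v=[-0.1671]
Step 2: x=[6.2502] v=[-0.3311]
Step 3: x=[6.2013] v=[-0.4890]
Step 4: x=[6.1375] v=[-0.6378]
Step 5: x=[6.0600] v=[-0.7748]
Step 6: x=[5.9703] v=[-0.8974]
Step 7: x=[5.8700] v=[-1.0033]
Step 8: x=[5.7609] v=[-1.0906]
Step 9: x=[5.6451] v=[-1.1576]
Step 10: x=[5.5248] v=[-1.2031]
Step 11: x=[5.4022] v=[-1.2263]
Step 12: x=[5.2795] v=[-1.2267]
Step 13: x=[5.1591] v=[-1.2043]
Step 14: x=[5.0431] v=[-1.1596]
Step 15: x=[4.9338] v=[-1.0933]
Step 16: x=[4.8331] v=[-1.0067]
Step 17: x=[4.7430] v=[-0.9014]
Step 18: x=[4.6651] v=[-0.7794]
Step 19: x=[4.6008] v=[-0.6429]
Step 20: x=[4.5514] v=[-0.4945]
Step 21: x=[4.5177] v=[-0.3369]
Step 22: x=[4.5004] v=[-0.1730]
Step 23: x=[4.4998] v=[-0.0059]
Step 24: x=[4.5159] v=[0.1613]
First v>=0 after going negative at step 24, time=2.4000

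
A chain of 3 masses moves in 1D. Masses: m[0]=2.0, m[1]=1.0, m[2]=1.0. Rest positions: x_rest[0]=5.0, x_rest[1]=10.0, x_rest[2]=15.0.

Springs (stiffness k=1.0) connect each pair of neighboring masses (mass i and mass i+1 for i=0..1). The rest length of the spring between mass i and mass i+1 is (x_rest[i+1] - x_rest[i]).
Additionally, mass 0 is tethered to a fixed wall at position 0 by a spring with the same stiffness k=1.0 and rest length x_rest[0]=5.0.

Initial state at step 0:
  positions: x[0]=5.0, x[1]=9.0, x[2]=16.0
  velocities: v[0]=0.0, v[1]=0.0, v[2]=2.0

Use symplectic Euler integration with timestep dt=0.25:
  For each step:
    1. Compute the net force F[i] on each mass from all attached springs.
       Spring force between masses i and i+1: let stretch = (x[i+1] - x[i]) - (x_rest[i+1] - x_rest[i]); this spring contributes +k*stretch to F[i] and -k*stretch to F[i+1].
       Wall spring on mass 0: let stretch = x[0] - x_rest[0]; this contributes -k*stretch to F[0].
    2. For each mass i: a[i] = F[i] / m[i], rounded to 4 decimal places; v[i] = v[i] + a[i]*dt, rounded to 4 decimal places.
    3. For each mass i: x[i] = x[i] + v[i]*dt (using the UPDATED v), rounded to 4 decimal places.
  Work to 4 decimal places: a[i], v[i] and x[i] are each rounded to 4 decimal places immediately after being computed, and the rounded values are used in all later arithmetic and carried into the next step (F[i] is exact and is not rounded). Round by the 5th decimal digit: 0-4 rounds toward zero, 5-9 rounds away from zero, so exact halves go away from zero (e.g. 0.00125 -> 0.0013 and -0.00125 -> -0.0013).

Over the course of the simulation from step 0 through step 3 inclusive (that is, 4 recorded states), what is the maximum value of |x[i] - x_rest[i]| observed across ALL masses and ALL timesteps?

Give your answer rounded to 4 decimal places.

Answer: 1.7233

Derivation:
Step 0: x=[5.0000 9.0000 16.0000] v=[0.0000 0.0000 2.0000]
Step 1: x=[4.9688 9.1875 16.3750] v=[-0.1250 0.7500 1.5000]
Step 2: x=[4.9141 9.5606 16.6133] v=[-0.2188 1.4922 0.9531]
Step 3: x=[4.8510 10.0841 16.7233] v=[-0.2523 2.0938 0.4399]
Max displacement = 1.7233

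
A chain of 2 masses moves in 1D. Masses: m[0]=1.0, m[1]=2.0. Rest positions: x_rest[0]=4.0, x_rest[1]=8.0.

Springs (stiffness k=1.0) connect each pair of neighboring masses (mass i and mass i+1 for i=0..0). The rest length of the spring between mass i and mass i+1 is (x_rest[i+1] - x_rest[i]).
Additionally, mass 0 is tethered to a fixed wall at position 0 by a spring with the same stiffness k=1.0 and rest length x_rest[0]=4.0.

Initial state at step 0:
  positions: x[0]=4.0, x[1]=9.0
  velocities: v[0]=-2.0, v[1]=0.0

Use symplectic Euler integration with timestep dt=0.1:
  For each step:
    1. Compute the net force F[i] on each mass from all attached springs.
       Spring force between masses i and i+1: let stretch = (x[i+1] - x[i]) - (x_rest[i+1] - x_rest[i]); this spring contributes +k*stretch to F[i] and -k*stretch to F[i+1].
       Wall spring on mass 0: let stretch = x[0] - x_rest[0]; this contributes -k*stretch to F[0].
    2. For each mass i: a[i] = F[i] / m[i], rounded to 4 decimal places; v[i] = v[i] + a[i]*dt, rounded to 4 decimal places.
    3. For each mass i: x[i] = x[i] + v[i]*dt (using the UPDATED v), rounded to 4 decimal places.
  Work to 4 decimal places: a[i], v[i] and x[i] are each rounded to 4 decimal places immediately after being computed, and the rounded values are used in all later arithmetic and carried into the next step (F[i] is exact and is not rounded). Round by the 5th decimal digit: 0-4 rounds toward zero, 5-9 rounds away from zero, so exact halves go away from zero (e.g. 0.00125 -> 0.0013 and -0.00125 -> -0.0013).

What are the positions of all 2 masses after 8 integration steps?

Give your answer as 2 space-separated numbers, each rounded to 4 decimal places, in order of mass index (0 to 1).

Step 0: x=[4.0000 9.0000] v=[-2.0000 0.0000]
Step 1: x=[3.8100 8.9950] v=[-1.9000 -0.0500]
Step 2: x=[3.6338 8.9841] v=[-1.7625 -0.1093]
Step 3: x=[3.4747 8.9664] v=[-1.5909 -0.1768]
Step 4: x=[3.3358 8.9413] v=[-1.3892 -0.2514]
Step 5: x=[3.2196 8.9081] v=[-1.1622 -0.3317]
Step 6: x=[3.1281 8.8665] v=[-0.9153 -0.4161]
Step 7: x=[3.0627 8.8162] v=[-0.6543 -0.5030]
Step 8: x=[3.0242 8.7571] v=[-0.3852 -0.5907]

Answer: 3.0242 8.7571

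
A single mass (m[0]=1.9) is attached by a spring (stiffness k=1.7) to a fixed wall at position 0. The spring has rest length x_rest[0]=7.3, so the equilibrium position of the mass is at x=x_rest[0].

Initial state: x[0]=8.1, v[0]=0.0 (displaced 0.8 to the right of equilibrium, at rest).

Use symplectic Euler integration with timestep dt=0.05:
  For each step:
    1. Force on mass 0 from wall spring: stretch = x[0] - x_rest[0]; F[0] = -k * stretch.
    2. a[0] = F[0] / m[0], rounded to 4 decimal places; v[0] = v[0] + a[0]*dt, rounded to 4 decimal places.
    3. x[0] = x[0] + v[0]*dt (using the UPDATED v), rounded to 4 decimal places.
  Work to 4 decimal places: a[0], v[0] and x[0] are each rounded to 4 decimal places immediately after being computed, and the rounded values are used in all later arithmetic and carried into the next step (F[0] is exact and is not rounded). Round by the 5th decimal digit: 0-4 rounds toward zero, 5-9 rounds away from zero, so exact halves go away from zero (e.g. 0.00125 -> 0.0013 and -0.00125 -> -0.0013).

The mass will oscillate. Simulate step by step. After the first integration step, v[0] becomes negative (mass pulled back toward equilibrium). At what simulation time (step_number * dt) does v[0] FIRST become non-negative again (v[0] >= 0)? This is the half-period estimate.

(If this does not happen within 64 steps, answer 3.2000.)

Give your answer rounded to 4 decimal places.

Step 0: x=[8.1000] v=[0.0000]
Step 1: x=[8.0982] v=[-0.0358]
Step 2: x=[8.0946] v=[-0.0715]
Step 3: x=[8.0892] v=[-0.1071]
Step 4: x=[8.0821] v=[-0.1424]
Step 5: x=[8.0732] v=[-0.1774]
Step 6: x=[8.0626] v=[-0.2120]
Step 7: x=[8.0503] v=[-0.2461]
Step 8: x=[8.0363] v=[-0.2797]
Step 9: x=[8.0207] v=[-0.3126]
Step 10: x=[8.0035] v=[-0.3448]
Step 11: x=[7.9847] v=[-0.3763]
Step 12: x=[7.9644] v=[-0.4069]
Step 13: x=[7.9426] v=[-0.4366]
Step 14: x=[7.9193] v=[-0.4654]
Step 15: x=[7.8946] v=[-0.4931]
Step 16: x=[7.8686] v=[-0.5197]
Step 17: x=[7.8413] v=[-0.5451]
Step 18: x=[7.8128] v=[-0.5693]
Step 19: x=[7.7832] v=[-0.5922]
Step 20: x=[7.7525] v=[-0.6138]
Step 21: x=[7.7208] v=[-0.6340]
Step 22: x=[7.6882] v=[-0.6528]
Step 23: x=[7.6547] v=[-0.6702]
Step 24: x=[7.6204] v=[-0.6861]
Step 25: x=[7.5854] v=[-0.7004]
Step 26: x=[7.5497] v=[-0.7132]
Step 27: x=[7.5135] v=[-0.7244]
Step 28: x=[7.4768] v=[-0.7340]
Step 29: x=[7.4397] v=[-0.7419]
Step 30: x=[7.4023] v=[-0.7482]
Step 31: x=[7.3647] v=[-0.7528]
Step 32: x=[7.3269] v=[-0.7557]
Step 33: x=[7.2891] v=[-0.7569]
Step 34: x=[7.2513] v=[-0.7564]
Step 35: x=[7.2136] v=[-0.7542]
Step 36: x=[7.1761] v=[-0.7503]
Step 37: x=[7.1389] v=[-0.7448]
Step 38: x=[7.1020] v=[-0.7376]
Step 39: x=[7.0656] v=[-0.7287]
Step 40: x=[7.0297] v=[-0.7182]
Step 41: x=[6.9944] v=[-0.7061]
Step 42: x=[6.9598] v=[-0.6924]
Step 43: x=[6.9259] v=[-0.6772]
Step 44: x=[6.8929] v=[-0.6605]
Step 45: x=[6.8608] v=[-0.6423]
Step 46: x=[6.8297] v=[-0.6227]
Step 47: x=[6.7996] v=[-0.6017]
Step 48: x=[6.7706] v=[-0.5793]
Step 49: x=[6.7428] v=[-0.5556]
Step 50: x=[6.7163] v=[-0.5307]
Step 51: x=[6.6911] v=[-0.5046]
Step 52: x=[6.6672] v=[-0.4774]
Step 53: x=[6.6447] v=[-0.4491]
Step 54: x=[6.6237] v=[-0.4198]
Step 55: x=[6.6042] v=[-0.3895]
Step 56: x=[6.5863] v=[-0.3584]
Step 57: x=[6.5700] v=[-0.3265]
Step 58: x=[6.5553] v=[-0.2938]
Step 59: x=[6.5423] v=[-0.2605]
Step 60: x=[6.5310] v=[-0.2266]
Step 61: x=[6.5214] v=[-0.1922]
Step 62: x=[6.5135] v=[-0.1574]
Step 63: x=[6.5074] v=[-0.1222]
Step 64: x=[6.5031] v=[-0.0867]
v[0] did not become non-negative within 64 steps; using fallback time=3.2000

Answer: 3.2000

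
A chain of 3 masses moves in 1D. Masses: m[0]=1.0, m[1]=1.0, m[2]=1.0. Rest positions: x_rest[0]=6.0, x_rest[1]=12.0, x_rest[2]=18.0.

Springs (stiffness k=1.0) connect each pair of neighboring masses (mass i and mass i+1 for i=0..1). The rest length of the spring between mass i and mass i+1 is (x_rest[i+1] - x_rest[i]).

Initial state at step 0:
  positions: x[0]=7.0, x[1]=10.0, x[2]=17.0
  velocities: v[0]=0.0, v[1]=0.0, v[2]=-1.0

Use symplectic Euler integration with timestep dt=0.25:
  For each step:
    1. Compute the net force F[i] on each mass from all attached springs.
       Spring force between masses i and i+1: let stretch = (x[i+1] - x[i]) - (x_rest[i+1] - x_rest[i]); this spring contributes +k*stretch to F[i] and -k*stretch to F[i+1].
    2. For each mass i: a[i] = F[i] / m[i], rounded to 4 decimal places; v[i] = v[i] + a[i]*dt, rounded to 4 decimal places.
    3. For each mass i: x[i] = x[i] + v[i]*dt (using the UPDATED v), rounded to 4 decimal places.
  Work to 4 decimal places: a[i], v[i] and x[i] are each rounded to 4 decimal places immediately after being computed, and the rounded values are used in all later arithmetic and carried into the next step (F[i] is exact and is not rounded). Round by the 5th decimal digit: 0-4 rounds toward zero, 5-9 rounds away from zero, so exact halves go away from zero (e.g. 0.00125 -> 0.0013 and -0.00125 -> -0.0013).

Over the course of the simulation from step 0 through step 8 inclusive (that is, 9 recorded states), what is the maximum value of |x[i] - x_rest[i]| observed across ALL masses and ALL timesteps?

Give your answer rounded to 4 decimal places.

Step 0: x=[7.0000 10.0000 17.0000] v=[0.0000 0.0000 -1.0000]
Step 1: x=[6.8125 10.2500 16.6875] v=[-0.7500 1.0000 -1.2500]
Step 2: x=[6.4649 10.6875 16.3477] v=[-1.3906 1.7500 -1.3594]
Step 3: x=[6.0062 11.2149 16.0291] v=[-1.8350 2.1094 -1.2745]
Step 4: x=[5.4980 11.7176 15.7846] v=[-2.0328 2.0108 -0.9781]
Step 5: x=[5.0035 12.0858 15.6609] v=[-1.9779 1.4727 -0.4949]
Step 6: x=[4.5767 12.2348 15.6887] v=[-1.7073 0.5959 0.1113]
Step 7: x=[4.2535 12.1210 15.8757] v=[-1.2928 -0.4552 0.7478]
Step 8: x=[4.0470 11.7502 16.2030] v=[-0.8259 -1.4834 1.3091]
Max displacement = 2.3391

Answer: 2.3391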